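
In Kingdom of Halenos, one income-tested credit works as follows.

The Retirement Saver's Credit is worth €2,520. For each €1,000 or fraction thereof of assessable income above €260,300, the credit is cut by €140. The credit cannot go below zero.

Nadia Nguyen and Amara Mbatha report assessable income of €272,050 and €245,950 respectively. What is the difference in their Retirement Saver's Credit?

Nadia (€272,050): Retirement Saver's Credit: income exceeds €260,300 by €11,750, which is 12 full-or-partial €1,000 increments; reduction = 12 × €140 = €1,680, leaving €840.
Amara (€245,950): Retirement Saver's Credit: €245,950 is at or below the €260,300 threshold, so the full €2,520 applies.
Difference: |€840 − €2,520| = €1,680.

€1,680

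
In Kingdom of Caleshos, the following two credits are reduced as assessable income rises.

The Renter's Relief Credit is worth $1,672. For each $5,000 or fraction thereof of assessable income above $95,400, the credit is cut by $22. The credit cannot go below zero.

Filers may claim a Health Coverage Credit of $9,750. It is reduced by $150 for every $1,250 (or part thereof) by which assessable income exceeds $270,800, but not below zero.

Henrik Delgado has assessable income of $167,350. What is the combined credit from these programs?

Renter's Relief Credit: income exceeds $95,400 by $71,950, which is 15 full-or-partial $5,000 increments; reduction = 15 × $22 = $330, leaving $1,342.
Health Coverage Credit: $167,350 is at or below the $270,800 threshold, so the full $9,750 applies.
Total: $1,342 + $9,750 = $11,092.

$11,092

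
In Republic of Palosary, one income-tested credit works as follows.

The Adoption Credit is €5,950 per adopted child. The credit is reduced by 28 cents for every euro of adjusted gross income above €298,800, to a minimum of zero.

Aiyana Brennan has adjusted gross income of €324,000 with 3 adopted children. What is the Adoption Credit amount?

Adoption Credit: base = 3 × €5,950 = €17,850. 28% of the €25,200 excess over €298,800 is €7,056; credit = €17,850 − €7,056 = €10,794.

€10,794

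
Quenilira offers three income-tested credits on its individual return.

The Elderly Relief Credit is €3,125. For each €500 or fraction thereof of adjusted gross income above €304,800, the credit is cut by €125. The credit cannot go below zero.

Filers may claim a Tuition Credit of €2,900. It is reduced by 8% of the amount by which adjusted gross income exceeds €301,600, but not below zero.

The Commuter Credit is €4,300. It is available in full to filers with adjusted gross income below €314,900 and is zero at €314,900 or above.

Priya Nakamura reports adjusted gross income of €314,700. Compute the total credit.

Elderly Relief Credit: income exceeds €304,800 by €9,900, which is 20 full-or-partial €500 increments; reduction = 20 × €125 = €2,500, leaving €625.
Tuition Credit: 8% of the €13,100 excess over €301,600 is €1,048; credit = €2,900 − €1,048 = €1,852.
Commuter Credit: €314,700 is below the €314,900 cutoff, so the full €4,300 applies.
Total: €625 + €1,852 + €4,300 = €6,777.

€6,777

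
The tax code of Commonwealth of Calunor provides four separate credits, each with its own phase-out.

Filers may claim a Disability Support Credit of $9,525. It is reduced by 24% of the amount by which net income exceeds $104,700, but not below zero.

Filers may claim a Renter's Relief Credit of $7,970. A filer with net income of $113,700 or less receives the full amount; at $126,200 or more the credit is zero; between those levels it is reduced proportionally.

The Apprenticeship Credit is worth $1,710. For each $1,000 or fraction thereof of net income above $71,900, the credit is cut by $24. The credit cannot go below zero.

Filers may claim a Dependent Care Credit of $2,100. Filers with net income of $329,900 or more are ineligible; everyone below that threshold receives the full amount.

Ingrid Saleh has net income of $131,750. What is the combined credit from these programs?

Disability Support Credit: 24% of the $27,050 excess over $104,700 is $6,492; credit = $9,525 − $6,492 = $3,033.
Renter's Relief Credit: $131,750 is at or above $126,200, so the credit is $0.
Apprenticeship Credit: income exceeds $71,900 by $59,850, which is 60 full-or-partial $1,000 increments; reduction = 60 × $24 = $1,440, leaving $270.
Dependent Care Credit: $131,750 is below the $329,900 cutoff, so the full $2,100 applies.
Total: $3,033 + $0 + $270 + $2,100 = $5,403.

$5,403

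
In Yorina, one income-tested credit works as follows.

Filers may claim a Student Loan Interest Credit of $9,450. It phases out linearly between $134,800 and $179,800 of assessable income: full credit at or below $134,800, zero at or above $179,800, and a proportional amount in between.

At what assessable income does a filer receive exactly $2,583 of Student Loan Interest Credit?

$167,500

$2,583 is 2,583/9,450 of the full $9,450, so 6,867/9,450 of the $45,000 range has been used: income = $134,800 + $45,000 × 6,867/9,450 = $167,500.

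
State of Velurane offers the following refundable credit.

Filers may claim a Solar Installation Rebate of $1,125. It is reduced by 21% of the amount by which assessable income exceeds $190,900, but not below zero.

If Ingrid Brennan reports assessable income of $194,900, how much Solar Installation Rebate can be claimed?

Solar Installation Rebate: 21% of the $4,000 excess over $190,900 is $840; credit = $1,125 − $840 = $285.

$285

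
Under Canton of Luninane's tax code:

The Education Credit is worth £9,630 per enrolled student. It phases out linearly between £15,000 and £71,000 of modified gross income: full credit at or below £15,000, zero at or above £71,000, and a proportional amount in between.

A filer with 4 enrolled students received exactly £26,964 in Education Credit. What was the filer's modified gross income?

£31,800

Full credit = 4 × £9,630 = £38,520.
£26,964 is 26,964/38,520 of the full £38,520, so 11,556/38,520 of the £56,000 range has been used: income = £15,000 + £56,000 × 11,556/38,520 = £31,800.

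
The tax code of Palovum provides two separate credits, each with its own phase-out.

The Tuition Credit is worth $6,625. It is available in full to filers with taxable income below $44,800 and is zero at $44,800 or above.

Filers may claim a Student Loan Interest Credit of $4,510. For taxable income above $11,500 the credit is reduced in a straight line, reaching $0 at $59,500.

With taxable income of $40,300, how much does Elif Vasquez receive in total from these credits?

Tuition Credit: $40,300 is below the $44,800 cutoff, so the full $6,625 applies.
Student Loan Interest Credit: $40,300 is $28,800 into a $48,000 phase-out range, leaving 19,200/48,000 of the credit: $4,510 × 19,200/48,000 = $1,804.
Total: $6,625 + $1,804 = $8,429.

$8,429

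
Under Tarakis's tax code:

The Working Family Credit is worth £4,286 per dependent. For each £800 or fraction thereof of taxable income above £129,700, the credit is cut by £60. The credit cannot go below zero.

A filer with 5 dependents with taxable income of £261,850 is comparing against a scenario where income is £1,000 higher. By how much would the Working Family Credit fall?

At £261,850 — base = 5 × £4,286 = £21,430. income exceeds £129,700 by £132,150, which is 166 full-or-partial £800 increments; reduction = 166 × £60 = £9,960, leaving £11,470.
At £262,850 — base = 5 × £4,286 = £21,430. income exceeds £129,700 by £133,150, which is 167 full-or-partial £800 increments; reduction = 167 × £60 = £10,020, leaving £11,410.
Lost: £11,470 − £11,410 = £60.

£60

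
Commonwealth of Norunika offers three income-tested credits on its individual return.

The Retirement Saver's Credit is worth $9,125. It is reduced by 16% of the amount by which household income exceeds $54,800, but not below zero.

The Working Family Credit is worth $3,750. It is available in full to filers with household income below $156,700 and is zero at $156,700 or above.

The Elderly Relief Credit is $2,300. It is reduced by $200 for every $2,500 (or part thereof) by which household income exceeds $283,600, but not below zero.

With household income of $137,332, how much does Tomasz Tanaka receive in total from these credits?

$6,050

Retirement Saver's Credit: 16% of the $82,532 excess over $54,800 is $13,205.12 ≥ base, so the credit is $0.
Working Family Credit: $137,332 is below the $156,700 cutoff, so the full $3,750 applies.
Elderly Relief Credit: $137,332 is at or below the $283,600 threshold, so the full $2,300 applies.
Total: $0 + $3,750 + $2,300 = $6,050.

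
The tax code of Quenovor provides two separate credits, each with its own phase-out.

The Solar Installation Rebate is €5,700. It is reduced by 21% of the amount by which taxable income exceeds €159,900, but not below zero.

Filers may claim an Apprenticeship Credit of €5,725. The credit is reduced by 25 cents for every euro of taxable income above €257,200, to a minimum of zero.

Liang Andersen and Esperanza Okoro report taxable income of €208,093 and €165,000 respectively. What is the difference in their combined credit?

Liang (€208,093): Solar Installation Rebate: 21% of the €48,193 excess over €159,900 is €10,120.53 ≥ base, so the credit is €0. Apprenticeship Credit: €208,093 is at or below the €257,200 threshold, so the full €5,725 applies. total €0 + €5,725 = €5,725
Esperanza (€165,000): Solar Installation Rebate: 21% of the €5,100 excess over €159,900 is €1,071; credit = €5,700 − €1,071 = €4,629. Apprenticeship Credit: €165,000 is at or below the €257,200 threshold, so the full €5,725 applies. total €4,629 + €5,725 = €10,354
Difference: |€5,725 − €10,354| = €4,629.

€4,629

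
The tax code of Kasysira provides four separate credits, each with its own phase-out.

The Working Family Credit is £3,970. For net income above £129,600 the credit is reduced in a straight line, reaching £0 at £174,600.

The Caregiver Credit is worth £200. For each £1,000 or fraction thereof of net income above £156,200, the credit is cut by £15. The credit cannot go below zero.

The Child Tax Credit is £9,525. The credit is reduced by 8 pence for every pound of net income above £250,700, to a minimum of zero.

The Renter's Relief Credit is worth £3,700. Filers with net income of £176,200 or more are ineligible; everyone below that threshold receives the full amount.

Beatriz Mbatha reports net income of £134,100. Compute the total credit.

£16,998

Working Family Credit: £134,100 is £4,500 into a £45,000 phase-out range, leaving 40,500/45,000 of the credit: £3,970 × 40,500/45,000 = £3,573.
Caregiver Credit: £134,100 is at or below the £156,200 threshold, so the full £200 applies.
Child Tax Credit: £134,100 is at or below the £250,700 threshold, so the full £9,525 applies.
Renter's Relief Credit: £134,100 is below the £176,200 cutoff, so the full £3,700 applies.
Total: £3,573 + £200 + £9,525 + £3,700 = £16,998.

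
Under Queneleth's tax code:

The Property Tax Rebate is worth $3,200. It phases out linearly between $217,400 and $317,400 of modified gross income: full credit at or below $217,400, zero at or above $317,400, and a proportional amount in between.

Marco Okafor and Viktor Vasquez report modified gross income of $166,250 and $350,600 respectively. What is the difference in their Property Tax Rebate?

$3,200

Marco ($166,250): Property Tax Rebate: $166,250 is at or below the $217,400 threshold, so the full $3,200 applies.
Viktor ($350,600): Property Tax Rebate: $350,600 is at or above $317,400, so the credit is $0.
Difference: |$3,200 − $0| = $3,200.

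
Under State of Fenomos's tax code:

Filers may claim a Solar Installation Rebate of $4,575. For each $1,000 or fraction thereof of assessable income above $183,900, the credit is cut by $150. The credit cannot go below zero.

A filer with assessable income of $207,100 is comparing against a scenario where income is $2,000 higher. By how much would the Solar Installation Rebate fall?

$300

At $207,100 — income exceeds $183,900 by $23,200, which is 24 full-or-partial $1,000 increments; reduction = 24 × $150 = $3,600, leaving $975.
At $209,100 — income exceeds $183,900 by $25,200, which is 26 full-or-partial $1,000 increments; reduction = 26 × $150 = $3,900, leaving $675.
Lost: $975 − $675 = $300.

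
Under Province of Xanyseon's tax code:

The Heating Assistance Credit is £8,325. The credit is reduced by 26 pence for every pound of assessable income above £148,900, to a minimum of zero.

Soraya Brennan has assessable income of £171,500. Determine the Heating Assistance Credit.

Heating Assistance Credit: 26% of the £22,600 excess over £148,900 is £5,876; credit = £8,325 − £5,876 = £2,449.

£2,449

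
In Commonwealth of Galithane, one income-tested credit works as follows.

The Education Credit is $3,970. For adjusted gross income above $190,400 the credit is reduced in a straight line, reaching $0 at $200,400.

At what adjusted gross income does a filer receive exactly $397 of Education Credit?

$199,400

$397 is 397/3,970 of the full $3,970, so 3,573/3,970 of the $10,000 range has been used: income = $190,400 + $10,000 × 3,573/3,970 = $199,400.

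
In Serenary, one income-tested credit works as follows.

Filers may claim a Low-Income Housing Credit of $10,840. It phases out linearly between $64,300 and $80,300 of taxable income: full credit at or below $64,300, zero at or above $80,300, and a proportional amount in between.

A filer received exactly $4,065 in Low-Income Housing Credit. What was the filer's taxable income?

$74,300

$4,065 is 4,065/10,840 of the full $10,840, so 6,775/10,840 of the $16,000 range has been used: income = $64,300 + $16,000 × 6,775/10,840 = $74,300.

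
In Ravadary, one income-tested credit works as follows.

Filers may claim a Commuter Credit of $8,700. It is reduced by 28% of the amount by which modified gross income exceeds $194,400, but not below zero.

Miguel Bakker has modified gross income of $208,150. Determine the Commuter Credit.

Commuter Credit: 28% of the $13,750 excess over $194,400 is $3,850; credit = $8,700 − $3,850 = $4,850.

$4,850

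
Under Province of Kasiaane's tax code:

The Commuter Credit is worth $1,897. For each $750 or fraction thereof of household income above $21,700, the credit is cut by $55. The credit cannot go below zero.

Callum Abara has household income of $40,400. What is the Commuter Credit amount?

$522

Commuter Credit: income exceeds $21,700 by $18,700, which is 25 full-or-partial $750 increments; reduction = 25 × $55 = $1,375, leaving $522.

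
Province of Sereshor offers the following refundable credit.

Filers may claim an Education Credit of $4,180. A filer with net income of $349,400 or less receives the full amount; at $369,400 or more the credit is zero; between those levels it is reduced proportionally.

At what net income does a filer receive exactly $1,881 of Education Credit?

$360,400

$1,881 is 1,881/4,180 of the full $4,180, so 2,299/4,180 of the $20,000 range has been used: income = $349,400 + $20,000 × 2,299/4,180 = $360,400.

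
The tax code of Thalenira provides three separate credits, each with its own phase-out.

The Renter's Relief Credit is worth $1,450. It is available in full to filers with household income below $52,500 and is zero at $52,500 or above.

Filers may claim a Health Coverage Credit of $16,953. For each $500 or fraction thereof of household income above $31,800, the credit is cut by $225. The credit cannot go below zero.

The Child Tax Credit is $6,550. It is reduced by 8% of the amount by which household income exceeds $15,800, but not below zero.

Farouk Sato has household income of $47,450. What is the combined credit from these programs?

$15,221

Renter's Relief Credit: $47,450 is below the $52,500 cutoff, so the full $1,450 applies.
Health Coverage Credit: income exceeds $31,800 by $15,650, which is 32 full-or-partial $500 increments; reduction = 32 × $225 = $7,200, leaving $9,753.
Child Tax Credit: 8% of the $31,650 excess over $15,800 is $2,532; credit = $6,550 − $2,532 = $4,018.
Total: $1,450 + $9,753 + $4,018 = $15,221.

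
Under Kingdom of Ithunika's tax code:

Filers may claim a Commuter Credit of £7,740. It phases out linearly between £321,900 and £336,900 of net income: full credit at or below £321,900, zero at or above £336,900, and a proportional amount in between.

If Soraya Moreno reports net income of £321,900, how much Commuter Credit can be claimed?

£7,740

Commuter Credit: £321,900 is at or below the £321,900 threshold, so the full £7,740 applies.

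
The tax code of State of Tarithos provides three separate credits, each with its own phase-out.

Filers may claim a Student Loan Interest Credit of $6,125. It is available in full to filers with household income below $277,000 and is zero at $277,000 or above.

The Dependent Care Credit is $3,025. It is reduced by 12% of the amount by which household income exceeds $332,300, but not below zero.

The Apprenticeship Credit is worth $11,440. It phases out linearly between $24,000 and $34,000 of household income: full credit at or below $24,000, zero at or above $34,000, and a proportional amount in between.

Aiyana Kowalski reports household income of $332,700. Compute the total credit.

$2,977

Student Loan Interest Credit: $332,700 meets or exceeds the $277,000 cutoff, so the credit is $0.
Dependent Care Credit: 12% of the $400 excess over $332,300 is $48; credit = $3,025 − $48 = $2,977.
Apprenticeship Credit: $332,700 is at or above $34,000, so the credit is $0.
Total: $0 + $2,977 + $0 = $2,977.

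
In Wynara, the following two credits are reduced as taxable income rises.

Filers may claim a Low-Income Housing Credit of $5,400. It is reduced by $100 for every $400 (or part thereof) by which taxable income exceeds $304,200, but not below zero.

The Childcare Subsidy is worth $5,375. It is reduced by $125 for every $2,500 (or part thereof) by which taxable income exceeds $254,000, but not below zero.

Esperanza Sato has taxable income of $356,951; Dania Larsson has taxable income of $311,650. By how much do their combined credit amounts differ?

$5,750

Esperanza ($356,951): Low-Income Housing Credit: income exceeds $304,200 by $52,751 → 132 increments × $100 = $13,200 ≥ base, so the credit is $0. Childcare Subsidy: income exceeds $254,000 by $102,951, which is 42 full-or-partial $2,500 increments; reduction = 42 × $125 = $5,250, leaving $125. total $0 + $125 = $125
Dania ($311,650): Low-Income Housing Credit: income exceeds $304,200 by $7,450, which is 19 full-or-partial $400 increments; reduction = 19 × $100 = $1,900, leaving $3,500. Childcare Subsidy: income exceeds $254,000 by $57,650, which is 24 full-or-partial $2,500 increments; reduction = 24 × $125 = $3,000, leaving $2,375. total $3,500 + $2,375 = $5,875
Difference: |$125 − $5,875| = $5,750.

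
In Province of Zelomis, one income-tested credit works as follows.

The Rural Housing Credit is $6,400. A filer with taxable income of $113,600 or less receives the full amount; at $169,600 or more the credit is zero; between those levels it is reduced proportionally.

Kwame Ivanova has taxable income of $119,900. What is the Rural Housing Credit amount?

Rural Housing Credit: $119,900 is $6,300 into a $56,000 phase-out range, leaving 49,700/56,000 of the credit: $6,400 × 49,700/56,000 = $5,680.

$5,680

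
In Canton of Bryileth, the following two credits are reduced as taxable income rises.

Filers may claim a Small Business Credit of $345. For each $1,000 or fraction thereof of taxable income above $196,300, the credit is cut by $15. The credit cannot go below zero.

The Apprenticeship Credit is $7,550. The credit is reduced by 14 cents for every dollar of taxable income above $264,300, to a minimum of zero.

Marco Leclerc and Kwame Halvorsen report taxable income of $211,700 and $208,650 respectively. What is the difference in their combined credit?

$45

Marco ($211,700): Small Business Credit: income exceeds $196,300 by $15,400, which is 16 full-or-partial $1,000 increments; reduction = 16 × $15 = $240, leaving $105. Apprenticeship Credit: $211,700 is at or below the $264,300 threshold, so the full $7,550 applies. total $105 + $7,550 = $7,655
Kwame ($208,650): Small Business Credit: income exceeds $196,300 by $12,350, which is 13 full-or-partial $1,000 increments; reduction = 13 × $15 = $195, leaving $150. Apprenticeship Credit: $208,650 is at or below the $264,300 threshold, so the full $7,550 applies. total $150 + $7,550 = $7,700
Difference: |$7,655 − $7,700| = $45.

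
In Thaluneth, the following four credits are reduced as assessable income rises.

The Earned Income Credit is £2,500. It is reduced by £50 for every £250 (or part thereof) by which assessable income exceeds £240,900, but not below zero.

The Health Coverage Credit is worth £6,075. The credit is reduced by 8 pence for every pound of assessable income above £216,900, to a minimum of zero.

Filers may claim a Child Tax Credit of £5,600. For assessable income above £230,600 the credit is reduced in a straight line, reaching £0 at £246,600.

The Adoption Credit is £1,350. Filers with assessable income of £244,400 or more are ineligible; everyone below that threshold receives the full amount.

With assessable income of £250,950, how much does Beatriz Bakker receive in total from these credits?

£3,801

Earned Income Credit: income exceeds £240,900 by £10,050, which is 41 full-or-partial £250 increments; reduction = 41 × £50 = £2,050, leaving £450.
Health Coverage Credit: 8% of the £34,050 excess over £216,900 is £2,724; credit = £6,075 − £2,724 = £3,351.
Child Tax Credit: £250,950 is at or above £246,600, so the credit is £0.
Adoption Credit: £250,950 meets or exceeds the £244,400 cutoff, so the credit is £0.
Total: £450 + £3,351 + £0 + £0 = £3,801.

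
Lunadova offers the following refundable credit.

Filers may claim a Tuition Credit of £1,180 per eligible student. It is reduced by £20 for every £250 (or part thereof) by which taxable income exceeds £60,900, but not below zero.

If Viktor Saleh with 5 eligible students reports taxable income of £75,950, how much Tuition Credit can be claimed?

£4,680

Tuition Credit: base = 5 × £1,180 = £5,900. income exceeds £60,900 by £15,050, which is 61 full-or-partial £250 increments; reduction = 61 × £20 = £1,220, leaving £4,680.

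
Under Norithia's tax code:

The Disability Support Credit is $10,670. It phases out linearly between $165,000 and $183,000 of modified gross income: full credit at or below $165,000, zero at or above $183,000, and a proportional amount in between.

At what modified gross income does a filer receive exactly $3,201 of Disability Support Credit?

$3,201 is 3,201/10,670 of the full $10,670, so 7,469/10,670 of the $18,000 range has been used: income = $165,000 + $18,000 × 7,469/10,670 = $177,600.

$177,600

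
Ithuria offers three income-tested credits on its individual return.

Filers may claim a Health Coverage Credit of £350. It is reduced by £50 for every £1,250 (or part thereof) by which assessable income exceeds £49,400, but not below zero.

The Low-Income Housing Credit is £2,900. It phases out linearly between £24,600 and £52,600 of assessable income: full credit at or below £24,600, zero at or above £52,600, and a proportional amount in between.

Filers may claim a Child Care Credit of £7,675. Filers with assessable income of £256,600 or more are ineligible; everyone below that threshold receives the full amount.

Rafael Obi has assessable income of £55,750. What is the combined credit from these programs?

£7,725

Health Coverage Credit: income exceeds £49,400 by £6,350, which is 6 full-or-partial £1,250 increments; reduction = 6 × £50 = £300, leaving £50.
Low-Income Housing Credit: £55,750 is at or above £52,600, so the credit is £0.
Child Care Credit: £55,750 is below the £256,600 cutoff, so the full £7,675 applies.
Total: £50 + £0 + £7,675 = £7,725.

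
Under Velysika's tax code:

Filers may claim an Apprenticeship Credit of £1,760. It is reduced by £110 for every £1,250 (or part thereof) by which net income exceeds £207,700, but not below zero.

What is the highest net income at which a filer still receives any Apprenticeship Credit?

£226,450

After 15 increments the reduction is 15 × £110 = £1,650, leaving £110; one more increment wipes it out. Increment 15 ends at excess 15 × £1,250 = £18,750, so the highest qualifying income is £207,700 + £18,750 = £226,450.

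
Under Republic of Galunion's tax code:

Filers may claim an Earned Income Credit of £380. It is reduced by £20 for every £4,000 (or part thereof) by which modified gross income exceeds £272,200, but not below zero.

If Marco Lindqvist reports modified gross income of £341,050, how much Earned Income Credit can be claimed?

Earned Income Credit: income exceeds £272,200 by £68,850, which is 18 full-or-partial £4,000 increments; reduction = 18 × £20 = £360, leaving £20.

£20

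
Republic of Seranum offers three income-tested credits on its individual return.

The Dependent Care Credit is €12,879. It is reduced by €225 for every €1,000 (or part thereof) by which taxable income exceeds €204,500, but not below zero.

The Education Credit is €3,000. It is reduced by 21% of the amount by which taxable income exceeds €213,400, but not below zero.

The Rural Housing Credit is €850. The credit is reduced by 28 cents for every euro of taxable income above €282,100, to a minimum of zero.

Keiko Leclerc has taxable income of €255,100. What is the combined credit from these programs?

€2,254

Dependent Care Credit: income exceeds €204,500 by €50,600, which is 51 full-or-partial €1,000 increments; reduction = 51 × €225 = €11,475, leaving €1,404.
Education Credit: 21% of the €41,700 excess over €213,400 is €8,757 ≥ base, so the credit is €0.
Rural Housing Credit: €255,100 is at or below the €282,100 threshold, so the full €850 applies.
Total: €1,404 + €0 + €850 = €2,254.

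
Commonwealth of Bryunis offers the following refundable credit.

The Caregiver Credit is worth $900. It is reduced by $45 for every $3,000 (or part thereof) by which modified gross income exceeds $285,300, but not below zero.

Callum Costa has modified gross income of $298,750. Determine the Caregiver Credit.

Caregiver Credit: income exceeds $285,300 by $13,450, which is 5 full-or-partial $3,000 increments; reduction = 5 × $45 = $225, leaving $675.

$675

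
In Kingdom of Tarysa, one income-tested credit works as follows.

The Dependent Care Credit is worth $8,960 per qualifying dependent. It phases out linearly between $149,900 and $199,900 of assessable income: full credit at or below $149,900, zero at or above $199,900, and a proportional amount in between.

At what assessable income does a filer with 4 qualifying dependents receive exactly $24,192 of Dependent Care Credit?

$166,150

Full credit = 4 × $8,960 = $35,840.
$24,192 is 24,192/35,840 of the full $35,840, so 11,648/35,840 of the $50,000 range has been used: income = $149,900 + $50,000 × 11,648/35,840 = $166,150.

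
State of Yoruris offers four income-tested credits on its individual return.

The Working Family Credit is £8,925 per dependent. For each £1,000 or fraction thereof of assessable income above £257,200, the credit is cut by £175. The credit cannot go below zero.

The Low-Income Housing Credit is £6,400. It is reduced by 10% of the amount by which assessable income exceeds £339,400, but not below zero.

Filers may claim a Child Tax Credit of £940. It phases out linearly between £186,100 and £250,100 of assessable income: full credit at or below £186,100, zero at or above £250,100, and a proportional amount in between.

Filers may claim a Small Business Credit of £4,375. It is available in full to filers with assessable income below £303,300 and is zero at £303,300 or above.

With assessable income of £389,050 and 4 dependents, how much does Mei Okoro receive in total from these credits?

£14,035

Working Family Credit: base = 4 × £8,925 = £35,700. income exceeds £257,200 by £131,850, which is 132 full-or-partial £1,000 increments; reduction = 132 × £175 = £23,100, leaving £12,600.
Low-Income Housing Credit: 10% of the £49,650 excess over £339,400 is £4,965; credit = £6,400 − £4,965 = £1,435.
Child Tax Credit: £389,050 is at or above £250,100, so the credit is £0.
Small Business Credit: £389,050 meets or exceeds the £303,300 cutoff, so the credit is £0.
Total: £12,600 + £1,435 + £0 + £0 = £14,035.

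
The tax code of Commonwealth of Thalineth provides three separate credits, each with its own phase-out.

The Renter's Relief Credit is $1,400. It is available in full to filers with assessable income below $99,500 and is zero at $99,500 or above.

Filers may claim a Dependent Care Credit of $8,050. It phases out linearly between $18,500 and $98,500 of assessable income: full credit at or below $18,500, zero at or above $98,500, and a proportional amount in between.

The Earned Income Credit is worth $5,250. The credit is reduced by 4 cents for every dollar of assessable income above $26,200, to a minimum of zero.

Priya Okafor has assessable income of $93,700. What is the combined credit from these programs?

Renter's Relief Credit: $93,700 is below the $99,500 cutoff, so the full $1,400 applies.
Dependent Care Credit: $93,700 is $75,200 into a $80,000 phase-out range, leaving 4,800/80,000 of the credit: $8,050 × 4,800/80,000 = $483.
Earned Income Credit: 4% of the $67,500 excess over $26,200 is $2,700; credit = $5,250 − $2,700 = $2,550.
Total: $1,400 + $483 + $2,550 = $4,433.

$4,433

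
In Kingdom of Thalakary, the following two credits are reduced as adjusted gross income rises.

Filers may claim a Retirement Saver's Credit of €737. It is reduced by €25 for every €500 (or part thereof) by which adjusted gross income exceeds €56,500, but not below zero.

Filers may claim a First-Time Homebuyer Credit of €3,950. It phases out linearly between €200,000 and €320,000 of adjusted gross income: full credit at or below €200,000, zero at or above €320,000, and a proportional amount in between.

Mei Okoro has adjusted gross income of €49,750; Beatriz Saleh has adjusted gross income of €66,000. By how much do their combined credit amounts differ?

Mei (€49,750): Retirement Saver's Credit: €49,750 is at or below the €56,500 threshold, so the full €737 applies. First-Time Homebuyer Credit: €49,750 is at or below the €200,000 threshold, so the full €3,950 applies. total €737 + €3,950 = €4,687
Beatriz (€66,000): Retirement Saver's Credit: income exceeds €56,500 by €9,500, which is 19 full-or-partial €500 increments; reduction = 19 × €25 = €475, leaving €262. First-Time Homebuyer Credit: €66,000 is at or below the €200,000 threshold, so the full €3,950 applies. total €262 + €3,950 = €4,212
Difference: |€4,687 − €4,212| = €475.

€475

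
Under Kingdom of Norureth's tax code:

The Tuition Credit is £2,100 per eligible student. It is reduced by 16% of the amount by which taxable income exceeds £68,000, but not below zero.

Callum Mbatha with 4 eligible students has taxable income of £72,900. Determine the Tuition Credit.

Tuition Credit: base = 4 × £2,100 = £8,400. 16% of the £4,900 excess over £68,000 is £784; credit = £8,400 − £784 = £7,616.

£7,616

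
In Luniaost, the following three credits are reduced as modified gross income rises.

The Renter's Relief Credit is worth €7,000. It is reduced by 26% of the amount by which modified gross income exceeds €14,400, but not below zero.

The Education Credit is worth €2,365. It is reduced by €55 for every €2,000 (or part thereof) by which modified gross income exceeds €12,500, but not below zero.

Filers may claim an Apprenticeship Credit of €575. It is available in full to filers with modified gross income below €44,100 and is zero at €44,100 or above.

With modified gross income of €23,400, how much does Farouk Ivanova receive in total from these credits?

Renter's Relief Credit: 26% of the €9,000 excess over €14,400 is €2,340; credit = €7,000 − €2,340 = €4,660.
Education Credit: income exceeds €12,500 by €10,900, which is 6 full-or-partial €2,000 increments; reduction = 6 × €55 = €330, leaving €2,035.
Apprenticeship Credit: €23,400 is below the €44,100 cutoff, so the full €575 applies.
Total: €4,660 + €2,035 + €575 = €7,270.

€7,270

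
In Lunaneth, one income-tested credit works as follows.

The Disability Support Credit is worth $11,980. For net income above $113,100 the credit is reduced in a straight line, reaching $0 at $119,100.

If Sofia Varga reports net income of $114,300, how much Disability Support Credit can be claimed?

Disability Support Credit: $114,300 is $1,200 into a $6,000 phase-out range, leaving 4,800/6,000 of the credit: $11,980 × 4,800/6,000 = $9,584.

$9,584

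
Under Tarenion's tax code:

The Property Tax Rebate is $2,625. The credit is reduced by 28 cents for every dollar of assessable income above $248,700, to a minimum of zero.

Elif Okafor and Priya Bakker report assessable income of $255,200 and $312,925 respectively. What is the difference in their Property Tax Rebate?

Elif ($255,200): Property Tax Rebate: 28% of the $6,500 excess over $248,700 is $1,820; credit = $2,625 − $1,820 = $805.
Priya ($312,925): Property Tax Rebate: 28% of the $64,225 excess over $248,700 is $17,983 ≥ base, so the credit is $0.
Difference: |$805 − $0| = $805.

$805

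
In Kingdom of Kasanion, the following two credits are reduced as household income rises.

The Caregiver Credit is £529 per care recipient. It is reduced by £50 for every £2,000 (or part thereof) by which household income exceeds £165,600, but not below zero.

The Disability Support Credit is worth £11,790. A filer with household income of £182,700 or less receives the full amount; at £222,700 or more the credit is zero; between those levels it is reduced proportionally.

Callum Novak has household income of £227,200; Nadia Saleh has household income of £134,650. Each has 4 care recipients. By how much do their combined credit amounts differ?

£13,340

Callum (£227,200): Caregiver Credit: base = 4 × £529 = £2,116. income exceeds £165,600 by £61,600, which is 31 full-or-partial £2,000 increments; reduction = 31 × £50 = £1,550, leaving £566. Disability Support Credit: £227,200 is at or above £222,700, so the credit is £0. total £566 + £0 = £566
Nadia (£134,650): Caregiver Credit: base = 4 × £529 = £2,116. £134,650 is at or below the £165,600 threshold, so the full £2,116 applies. Disability Support Credit: £134,650 is at or below the £182,700 threshold, so the full £11,790 applies. total £2,116 + £11,790 = £13,906
Difference: |£566 − £13,906| = £13,340.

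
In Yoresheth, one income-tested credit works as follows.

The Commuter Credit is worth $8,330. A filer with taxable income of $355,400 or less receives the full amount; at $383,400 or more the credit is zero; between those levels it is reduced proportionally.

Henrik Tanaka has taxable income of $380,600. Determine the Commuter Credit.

Commuter Credit: $380,600 is $25,200 into a $28,000 phase-out range, leaving 2,800/28,000 of the credit: $8,330 × 2,800/28,000 = $833.

$833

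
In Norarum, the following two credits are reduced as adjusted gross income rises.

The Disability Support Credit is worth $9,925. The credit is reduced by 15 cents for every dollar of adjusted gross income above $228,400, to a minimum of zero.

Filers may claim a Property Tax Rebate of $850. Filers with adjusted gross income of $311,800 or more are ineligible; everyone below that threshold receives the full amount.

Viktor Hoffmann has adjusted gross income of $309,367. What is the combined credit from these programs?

Disability Support Credit: 15% of the $80,967 excess over $228,400 is $12,145.05 ≥ base, so the credit is $0.
Property Tax Rebate: $309,367 is below the $311,800 cutoff, so the full $850 applies.
Total: $0 + $850 = $850.

$850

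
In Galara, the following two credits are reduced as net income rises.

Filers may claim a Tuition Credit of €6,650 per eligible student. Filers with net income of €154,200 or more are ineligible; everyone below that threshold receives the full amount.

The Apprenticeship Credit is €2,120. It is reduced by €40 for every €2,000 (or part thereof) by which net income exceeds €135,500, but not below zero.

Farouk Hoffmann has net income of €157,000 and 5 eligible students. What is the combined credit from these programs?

€1,680

Tuition Credit: base = 5 × €6,650 = €33,250. €157,000 meets or exceeds the €154,200 cutoff, so the credit is €0.
Apprenticeship Credit: income exceeds €135,500 by €21,500, which is 11 full-or-partial €2,000 increments; reduction = 11 × €40 = €440, leaving €1,680.
Total: €0 + €1,680 = €1,680.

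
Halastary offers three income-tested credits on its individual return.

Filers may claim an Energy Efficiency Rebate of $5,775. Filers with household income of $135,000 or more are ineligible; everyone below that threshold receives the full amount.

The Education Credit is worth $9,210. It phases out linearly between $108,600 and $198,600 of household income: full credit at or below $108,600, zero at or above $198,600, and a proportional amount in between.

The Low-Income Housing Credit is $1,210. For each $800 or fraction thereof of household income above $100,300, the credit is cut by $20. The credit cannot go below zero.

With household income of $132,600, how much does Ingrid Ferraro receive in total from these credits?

Energy Efficiency Rebate: $132,600 is below the $135,000 cutoff, so the full $5,775 applies.
Education Credit: $132,600 is $24,000 into a $90,000 phase-out range, leaving 66,000/90,000 of the credit: $9,210 × 66,000/90,000 = $6,754.
Low-Income Housing Credit: income exceeds $100,300 by $32,300, which is 41 full-or-partial $800 increments; reduction = 41 × $20 = $820, leaving $390.
Total: $5,775 + $6,754 + $390 = $12,919.

$12,919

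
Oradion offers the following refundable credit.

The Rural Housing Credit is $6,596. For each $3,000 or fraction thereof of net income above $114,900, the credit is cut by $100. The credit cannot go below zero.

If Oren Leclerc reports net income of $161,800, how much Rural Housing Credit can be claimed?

Rural Housing Credit: income exceeds $114,900 by $46,900, which is 16 full-or-partial $3,000 increments; reduction = 16 × $100 = $1,600, leaving $4,996.

$4,996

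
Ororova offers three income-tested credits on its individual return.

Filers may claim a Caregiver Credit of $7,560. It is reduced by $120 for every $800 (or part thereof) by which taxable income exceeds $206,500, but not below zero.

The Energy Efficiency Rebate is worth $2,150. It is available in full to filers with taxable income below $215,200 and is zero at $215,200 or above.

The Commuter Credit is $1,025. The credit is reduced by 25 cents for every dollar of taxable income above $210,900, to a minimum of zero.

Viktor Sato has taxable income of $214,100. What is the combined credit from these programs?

Caregiver Credit: income exceeds $206,500 by $7,600, which is 10 full-or-partial $800 increments; reduction = 10 × $120 = $1,200, leaving $6,360.
Energy Efficiency Rebate: $214,100 is below the $215,200 cutoff, so the full $2,150 applies.
Commuter Credit: 25% of the $3,200 excess over $210,900 is $800; credit = $1,025 − $800 = $225.
Total: $6,360 + $2,150 + $225 = $8,735.

$8,735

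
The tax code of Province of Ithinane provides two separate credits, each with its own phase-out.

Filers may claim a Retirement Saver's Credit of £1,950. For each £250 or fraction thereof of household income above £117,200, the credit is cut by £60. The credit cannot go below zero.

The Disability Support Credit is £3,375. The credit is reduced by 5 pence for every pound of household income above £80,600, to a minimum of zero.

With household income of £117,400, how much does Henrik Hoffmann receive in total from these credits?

£3,425

Retirement Saver's Credit: income exceeds £117,200 by £200, which is 1 full-or-partial £250 increment; reduction = 1 × £60 = £60, leaving £1,890.
Disability Support Credit: 5% of the £36,800 excess over £80,600 is £1,840; credit = £3,375 − £1,840 = £1,535.
Total: £1,890 + £1,535 = £3,425.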